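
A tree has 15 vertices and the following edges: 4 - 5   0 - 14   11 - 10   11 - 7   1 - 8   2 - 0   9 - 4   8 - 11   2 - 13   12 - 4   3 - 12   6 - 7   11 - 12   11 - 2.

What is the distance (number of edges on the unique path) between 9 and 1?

The path is 9–4–12–11–8–1, which has 5 edges.

5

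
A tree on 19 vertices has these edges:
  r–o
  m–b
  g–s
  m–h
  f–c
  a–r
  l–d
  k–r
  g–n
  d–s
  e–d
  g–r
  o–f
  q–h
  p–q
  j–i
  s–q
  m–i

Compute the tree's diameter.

10

BFS from j reaches c last, at distance 10; BFS from c confirms no node is farther.
Path: j – i – m – h – q – s – g – r – o – f – c.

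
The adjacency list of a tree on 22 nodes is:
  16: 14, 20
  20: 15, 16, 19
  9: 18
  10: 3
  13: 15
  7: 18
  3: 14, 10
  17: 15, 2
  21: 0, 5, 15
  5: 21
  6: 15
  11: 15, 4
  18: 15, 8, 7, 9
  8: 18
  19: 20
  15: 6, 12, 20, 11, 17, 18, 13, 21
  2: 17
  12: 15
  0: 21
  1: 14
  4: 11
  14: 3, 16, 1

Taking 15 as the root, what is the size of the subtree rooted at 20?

7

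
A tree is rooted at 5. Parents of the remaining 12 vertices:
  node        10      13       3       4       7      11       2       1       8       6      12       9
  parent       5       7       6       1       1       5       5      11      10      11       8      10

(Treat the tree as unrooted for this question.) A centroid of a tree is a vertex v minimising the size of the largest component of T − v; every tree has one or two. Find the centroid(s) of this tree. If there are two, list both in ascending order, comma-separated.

If 11 is removed the pieces have sizes 6, 4, 2, all ≤ ⌊13/2⌋ = 6.
No neighbour of 11 does as well, so 11 is the unique centroid.

11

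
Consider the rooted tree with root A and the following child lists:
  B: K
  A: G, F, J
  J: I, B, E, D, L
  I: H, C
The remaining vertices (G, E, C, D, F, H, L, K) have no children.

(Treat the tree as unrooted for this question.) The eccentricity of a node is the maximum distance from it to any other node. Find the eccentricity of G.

4

The node farthest from G is H (K, C also at distance 4), via G–A–J–I–H — 4 edges.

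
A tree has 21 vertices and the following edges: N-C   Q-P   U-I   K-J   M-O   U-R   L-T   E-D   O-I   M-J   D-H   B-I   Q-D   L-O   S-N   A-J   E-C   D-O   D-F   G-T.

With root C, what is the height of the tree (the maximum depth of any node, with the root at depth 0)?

6

The longest root-to-leaf path is C-E-D-O-L-T-G (6 edges).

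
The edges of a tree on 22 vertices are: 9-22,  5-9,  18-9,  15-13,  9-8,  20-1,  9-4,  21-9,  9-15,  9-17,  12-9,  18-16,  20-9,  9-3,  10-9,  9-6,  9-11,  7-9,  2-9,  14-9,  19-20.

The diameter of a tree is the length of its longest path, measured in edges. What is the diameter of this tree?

BFS from 13 reaches 16 last, at distance 4; BFS from 16 confirms no node is farther.
Path: 13-15-9-18-16.

4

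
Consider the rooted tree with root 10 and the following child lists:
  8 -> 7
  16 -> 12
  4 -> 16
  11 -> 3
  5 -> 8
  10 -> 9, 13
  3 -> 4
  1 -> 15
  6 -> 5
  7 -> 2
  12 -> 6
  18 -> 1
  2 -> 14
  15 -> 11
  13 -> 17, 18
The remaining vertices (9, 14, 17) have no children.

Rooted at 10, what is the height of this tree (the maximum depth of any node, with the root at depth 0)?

A deepest node is 14, reached by 10 – 13 – 18 – 1 – 15 – 11 – 3 – 4 – 16 – 12 – 6 – 5 – 8 – 7 – 2 – 14.
That path has 15 edges, so the height is 15.

15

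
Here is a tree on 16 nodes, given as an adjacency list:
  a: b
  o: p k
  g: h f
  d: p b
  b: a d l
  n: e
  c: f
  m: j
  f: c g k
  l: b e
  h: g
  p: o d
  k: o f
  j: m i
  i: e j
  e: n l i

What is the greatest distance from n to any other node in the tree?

10

A farthest node from n is h.
The path n – e – l – b – d – p – o – k – f – g – h has 10 edges.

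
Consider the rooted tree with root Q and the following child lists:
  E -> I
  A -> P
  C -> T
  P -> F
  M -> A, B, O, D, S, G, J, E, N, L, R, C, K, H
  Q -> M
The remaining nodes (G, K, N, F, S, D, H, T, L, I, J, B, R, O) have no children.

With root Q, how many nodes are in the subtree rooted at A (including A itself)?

3

Descendants of A (including itself): A, P, F. That's 3.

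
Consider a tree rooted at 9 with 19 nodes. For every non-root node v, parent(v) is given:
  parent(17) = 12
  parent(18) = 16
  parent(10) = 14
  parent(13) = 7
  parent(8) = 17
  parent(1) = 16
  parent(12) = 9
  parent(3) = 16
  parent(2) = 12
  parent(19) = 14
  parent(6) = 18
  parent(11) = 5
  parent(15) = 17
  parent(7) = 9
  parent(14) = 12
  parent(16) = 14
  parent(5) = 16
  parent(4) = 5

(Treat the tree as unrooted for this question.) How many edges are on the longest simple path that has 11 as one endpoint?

Distances from 11 peak at 7, attained at 13.
11-5-16-14-12-9-7-13

7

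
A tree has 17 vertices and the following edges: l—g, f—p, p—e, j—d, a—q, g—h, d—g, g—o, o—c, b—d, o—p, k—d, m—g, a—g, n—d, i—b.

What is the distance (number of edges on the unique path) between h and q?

3

The path is h–g–a–q, which has 3 edges.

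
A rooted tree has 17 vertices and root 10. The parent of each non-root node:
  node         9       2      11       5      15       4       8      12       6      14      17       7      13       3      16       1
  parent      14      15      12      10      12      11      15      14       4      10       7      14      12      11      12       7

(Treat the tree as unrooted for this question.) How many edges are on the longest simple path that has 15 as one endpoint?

The node farthest from 15 is 5 (17, 1, 6 also at distance 4), via 15–12–14–10–5 — 4 edges.

4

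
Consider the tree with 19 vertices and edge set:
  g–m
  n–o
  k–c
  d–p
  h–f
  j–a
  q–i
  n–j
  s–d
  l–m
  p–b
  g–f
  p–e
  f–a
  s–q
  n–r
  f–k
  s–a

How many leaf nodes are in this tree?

The leaves are b, c, e, h, i, l, o, r.
That is 8 leaves.

8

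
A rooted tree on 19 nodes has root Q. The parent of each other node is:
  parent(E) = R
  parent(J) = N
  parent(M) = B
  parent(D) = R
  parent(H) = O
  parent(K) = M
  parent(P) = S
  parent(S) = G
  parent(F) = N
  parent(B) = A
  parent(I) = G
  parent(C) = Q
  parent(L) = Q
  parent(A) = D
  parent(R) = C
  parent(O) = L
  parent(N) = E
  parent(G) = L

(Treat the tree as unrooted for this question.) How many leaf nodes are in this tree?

The leaves are F, H, I, J, K, P.
That is 6 leaves.

6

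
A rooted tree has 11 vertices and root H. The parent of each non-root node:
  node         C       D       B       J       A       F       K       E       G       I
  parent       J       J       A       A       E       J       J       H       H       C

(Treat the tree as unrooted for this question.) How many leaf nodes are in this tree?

Degree-1 nodes: B, D, F, G, I, K — 6 of them.

6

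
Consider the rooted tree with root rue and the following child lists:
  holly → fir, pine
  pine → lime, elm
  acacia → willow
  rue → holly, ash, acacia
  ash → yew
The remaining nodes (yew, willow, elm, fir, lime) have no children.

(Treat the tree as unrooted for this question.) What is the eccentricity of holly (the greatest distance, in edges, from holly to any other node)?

3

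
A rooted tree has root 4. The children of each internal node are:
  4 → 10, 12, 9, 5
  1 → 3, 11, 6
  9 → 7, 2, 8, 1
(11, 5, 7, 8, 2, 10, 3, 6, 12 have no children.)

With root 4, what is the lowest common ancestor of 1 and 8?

9

Ancestors of 1 (toward the root): 1, 9, 4.
Ancestors of 8: 8, 9, 4.
The deepest node appearing in both lists is 9.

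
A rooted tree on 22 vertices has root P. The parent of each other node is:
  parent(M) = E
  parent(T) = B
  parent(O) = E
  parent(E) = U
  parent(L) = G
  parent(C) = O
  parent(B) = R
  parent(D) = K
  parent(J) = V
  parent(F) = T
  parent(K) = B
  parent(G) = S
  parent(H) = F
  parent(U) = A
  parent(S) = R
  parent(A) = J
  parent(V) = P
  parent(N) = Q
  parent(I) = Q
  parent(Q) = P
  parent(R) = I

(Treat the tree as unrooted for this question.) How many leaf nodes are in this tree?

6

Degree-1 nodes: C, D, H, L, M, N — 6 of them.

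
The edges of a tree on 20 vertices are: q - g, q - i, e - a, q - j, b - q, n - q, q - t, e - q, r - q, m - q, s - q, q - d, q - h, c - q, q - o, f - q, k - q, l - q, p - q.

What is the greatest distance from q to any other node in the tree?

2

A farthest node from q is a.
The path q-e-a has 2 edges.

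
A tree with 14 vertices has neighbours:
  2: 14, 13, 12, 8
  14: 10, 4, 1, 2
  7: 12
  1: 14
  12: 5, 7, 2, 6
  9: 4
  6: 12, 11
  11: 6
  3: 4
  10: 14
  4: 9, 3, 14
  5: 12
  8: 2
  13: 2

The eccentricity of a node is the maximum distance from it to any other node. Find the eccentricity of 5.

The node farthest from 5 is 9 (3 also at distance 5), via 5–12–2–14–4–9 — 5 edges.

5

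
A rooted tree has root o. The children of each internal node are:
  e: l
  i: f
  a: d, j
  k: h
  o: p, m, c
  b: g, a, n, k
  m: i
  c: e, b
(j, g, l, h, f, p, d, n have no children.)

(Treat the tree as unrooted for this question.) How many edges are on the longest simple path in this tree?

Starting from f, a farthest node is j at distance 7.
One longest path: f – i – m – o – c – b – a – j.
So the diameter is 7.

7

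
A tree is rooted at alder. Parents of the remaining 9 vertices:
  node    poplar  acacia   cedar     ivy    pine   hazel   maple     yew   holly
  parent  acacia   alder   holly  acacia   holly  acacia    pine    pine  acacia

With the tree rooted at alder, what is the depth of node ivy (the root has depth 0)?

2

Path from alder to ivy: alder → acacia → ivy, which has 2 edges.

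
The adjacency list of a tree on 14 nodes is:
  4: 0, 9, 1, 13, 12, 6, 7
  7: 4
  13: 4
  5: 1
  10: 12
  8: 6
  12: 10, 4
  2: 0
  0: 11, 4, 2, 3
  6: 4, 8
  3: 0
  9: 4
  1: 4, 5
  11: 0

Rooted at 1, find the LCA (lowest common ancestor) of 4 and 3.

4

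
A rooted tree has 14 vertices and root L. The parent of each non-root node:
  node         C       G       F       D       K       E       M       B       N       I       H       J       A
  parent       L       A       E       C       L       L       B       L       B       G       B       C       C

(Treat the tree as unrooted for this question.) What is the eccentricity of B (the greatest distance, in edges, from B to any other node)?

A farthest node from B is I.
The path B-L-C-A-G-I has 5 edges.

5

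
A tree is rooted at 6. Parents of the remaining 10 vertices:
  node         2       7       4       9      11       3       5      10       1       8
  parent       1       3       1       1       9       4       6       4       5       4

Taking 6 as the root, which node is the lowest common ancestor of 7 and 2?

1

7's ancestor chain is 7, 3, 4, 1, 5, 6 and 2's is 2, 1, 5, 6; they first meet at 1.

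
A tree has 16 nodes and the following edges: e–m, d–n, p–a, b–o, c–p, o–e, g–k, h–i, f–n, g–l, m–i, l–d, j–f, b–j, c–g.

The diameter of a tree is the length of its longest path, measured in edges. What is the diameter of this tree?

14

BFS from a reaches h last, at distance 14; BFS from h confirms no node is farther.
Path: a - p - c - g - l - d - n - f - j - b - o - e - m - i - h.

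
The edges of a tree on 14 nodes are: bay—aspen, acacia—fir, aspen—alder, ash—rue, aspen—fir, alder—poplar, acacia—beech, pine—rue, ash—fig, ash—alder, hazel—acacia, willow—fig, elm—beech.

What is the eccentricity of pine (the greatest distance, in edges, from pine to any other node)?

Distances from pine peak at 8, attained at elm.
pine – rue – ash – alder – aspen – fir – acacia – beech – elm

8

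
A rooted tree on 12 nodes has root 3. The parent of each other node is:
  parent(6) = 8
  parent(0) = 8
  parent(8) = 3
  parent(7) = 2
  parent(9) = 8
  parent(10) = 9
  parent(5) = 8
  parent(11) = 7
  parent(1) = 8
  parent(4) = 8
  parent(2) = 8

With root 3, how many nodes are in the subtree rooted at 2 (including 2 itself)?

2's subtree: {2, 7, 11}, size 3.

3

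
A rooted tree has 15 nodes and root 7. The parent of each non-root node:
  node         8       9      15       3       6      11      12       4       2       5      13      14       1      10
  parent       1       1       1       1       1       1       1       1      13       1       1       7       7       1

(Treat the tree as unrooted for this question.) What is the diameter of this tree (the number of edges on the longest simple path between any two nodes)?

BFS from 14 reaches 2 last, at distance 4; BFS from 2 confirms no node is farther.
Path: 14 - 7 - 1 - 13 - 2.

4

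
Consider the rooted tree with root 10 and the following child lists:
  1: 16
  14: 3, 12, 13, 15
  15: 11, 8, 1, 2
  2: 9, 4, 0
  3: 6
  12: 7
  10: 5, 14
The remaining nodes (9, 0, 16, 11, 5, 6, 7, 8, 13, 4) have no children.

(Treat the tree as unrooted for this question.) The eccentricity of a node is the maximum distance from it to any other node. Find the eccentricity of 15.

3

Distances from 15 peak at 3, attained at 5 (6, 7 also at distance 3).
15-14-10-5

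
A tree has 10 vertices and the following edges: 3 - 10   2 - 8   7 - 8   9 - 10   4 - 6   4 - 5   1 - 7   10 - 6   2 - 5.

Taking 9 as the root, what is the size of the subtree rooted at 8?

3

The subtree rooted at 8 contains: 8, 7, 1 — 3 nodes.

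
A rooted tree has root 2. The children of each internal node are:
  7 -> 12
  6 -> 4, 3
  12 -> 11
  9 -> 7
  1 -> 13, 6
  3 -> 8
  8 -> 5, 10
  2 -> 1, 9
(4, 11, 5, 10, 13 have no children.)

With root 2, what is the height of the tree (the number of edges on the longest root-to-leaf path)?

5

5 sits deepest: 2 – 1 – 6 – 3 – 8 – 5 — 5 edges from the root.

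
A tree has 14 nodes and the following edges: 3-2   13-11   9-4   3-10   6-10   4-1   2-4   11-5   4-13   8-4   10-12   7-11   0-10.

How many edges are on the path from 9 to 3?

3

The path is 9–4–2–3, which has 3 edges.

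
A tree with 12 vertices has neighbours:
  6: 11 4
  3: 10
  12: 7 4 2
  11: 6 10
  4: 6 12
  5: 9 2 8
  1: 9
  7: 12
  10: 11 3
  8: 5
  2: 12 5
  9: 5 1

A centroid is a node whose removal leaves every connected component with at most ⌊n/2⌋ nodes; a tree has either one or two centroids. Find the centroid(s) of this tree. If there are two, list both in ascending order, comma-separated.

If 12 is removed the pieces have sizes 5, 5, 1, all ≤ ⌊12/2⌋ = 6.
No neighbour of 12 does as well, so 12 is the unique centroid.

12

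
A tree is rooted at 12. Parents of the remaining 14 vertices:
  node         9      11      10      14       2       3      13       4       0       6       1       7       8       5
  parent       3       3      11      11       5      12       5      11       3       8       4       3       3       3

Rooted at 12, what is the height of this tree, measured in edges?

The longest root-to-leaf path is 12–3–11–4–1 (4 edges).

4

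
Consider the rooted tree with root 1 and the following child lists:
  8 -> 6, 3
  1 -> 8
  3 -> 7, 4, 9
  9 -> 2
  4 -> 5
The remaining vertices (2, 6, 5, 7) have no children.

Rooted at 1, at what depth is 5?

1 → 8 → 3 → 4 → 5 — 4 edges.

4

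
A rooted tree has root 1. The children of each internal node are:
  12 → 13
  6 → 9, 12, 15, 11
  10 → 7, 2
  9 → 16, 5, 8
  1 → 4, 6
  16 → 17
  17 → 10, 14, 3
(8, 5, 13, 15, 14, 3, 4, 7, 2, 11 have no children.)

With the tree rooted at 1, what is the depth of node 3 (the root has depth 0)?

Climbing from 3 to the root: 3 → 17 → 16 → 9 → 6 → 1. That's 5 steps.

5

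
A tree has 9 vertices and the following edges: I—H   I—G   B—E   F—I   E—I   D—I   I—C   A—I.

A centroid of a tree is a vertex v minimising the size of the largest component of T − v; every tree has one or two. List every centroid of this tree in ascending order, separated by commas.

If I is removed the pieces have sizes 2, 1, 1, 1, 1, 1, 1, all ≤ ⌊9/2⌋ = 4.
Every other node leaves some component of size > 4, so the centroid is unique.

I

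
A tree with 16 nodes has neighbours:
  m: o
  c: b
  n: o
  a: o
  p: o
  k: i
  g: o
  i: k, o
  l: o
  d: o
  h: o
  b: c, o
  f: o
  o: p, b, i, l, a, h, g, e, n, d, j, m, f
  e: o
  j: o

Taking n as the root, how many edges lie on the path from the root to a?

Path from n to a: n – o – a, which has 2 edges.

2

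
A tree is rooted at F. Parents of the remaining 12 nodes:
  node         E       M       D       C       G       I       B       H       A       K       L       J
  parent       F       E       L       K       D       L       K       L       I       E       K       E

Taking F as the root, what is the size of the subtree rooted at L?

6

The subtree rooted at L contains: L, D, I, H, G, A — 6 nodes.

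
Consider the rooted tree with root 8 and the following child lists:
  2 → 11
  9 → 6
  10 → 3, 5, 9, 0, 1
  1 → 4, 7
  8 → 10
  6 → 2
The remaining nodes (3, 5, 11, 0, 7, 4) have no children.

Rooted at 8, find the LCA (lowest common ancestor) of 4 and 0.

Path 4→root: 4 1 10 8; path 0→root: 0 10 8.
First common node: 10.

10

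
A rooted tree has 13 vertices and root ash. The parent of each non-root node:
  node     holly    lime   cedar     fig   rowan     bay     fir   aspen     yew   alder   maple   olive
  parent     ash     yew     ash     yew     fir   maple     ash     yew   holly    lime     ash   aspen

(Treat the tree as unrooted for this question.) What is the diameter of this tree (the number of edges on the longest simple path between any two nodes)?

A longest path is olive - aspen - yew - holly - ash - maple - bay, with 6 edges.

6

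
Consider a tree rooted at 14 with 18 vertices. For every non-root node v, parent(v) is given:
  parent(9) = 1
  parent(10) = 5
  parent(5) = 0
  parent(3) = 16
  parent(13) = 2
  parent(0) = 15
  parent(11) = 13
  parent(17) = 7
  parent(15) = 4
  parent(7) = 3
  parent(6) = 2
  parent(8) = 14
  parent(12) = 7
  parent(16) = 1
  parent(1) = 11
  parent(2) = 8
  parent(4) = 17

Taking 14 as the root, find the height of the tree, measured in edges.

The longest root-to-leaf path is 14 – 8 – 2 – 13 – 11 – 1 – 16 – 3 – 7 – 17 – 4 – 15 – 0 – 5 – 10 (14 edges).

14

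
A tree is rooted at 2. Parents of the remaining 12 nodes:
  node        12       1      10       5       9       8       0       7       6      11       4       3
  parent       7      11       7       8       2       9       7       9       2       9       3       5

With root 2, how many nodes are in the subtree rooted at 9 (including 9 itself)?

The subtree rooted at 9 contains: 9, 11, 8, 7, 1, 5, 12, 10, 0, 3, 4 — 11 nodes.

11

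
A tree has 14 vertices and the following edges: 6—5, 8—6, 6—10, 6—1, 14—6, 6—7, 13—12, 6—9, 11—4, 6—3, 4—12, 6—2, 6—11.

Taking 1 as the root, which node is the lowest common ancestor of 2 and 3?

2's ancestor chain is 2, 6, 1 and 3's is 3, 6, 1; they first meet at 6.

6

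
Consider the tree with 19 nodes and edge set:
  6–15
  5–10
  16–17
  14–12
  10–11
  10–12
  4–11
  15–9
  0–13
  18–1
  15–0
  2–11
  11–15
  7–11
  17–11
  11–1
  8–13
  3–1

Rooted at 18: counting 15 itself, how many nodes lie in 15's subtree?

6

The subtree rooted at 15 contains: 15, 0, 6, 9, 13, 8 — 6 nodes.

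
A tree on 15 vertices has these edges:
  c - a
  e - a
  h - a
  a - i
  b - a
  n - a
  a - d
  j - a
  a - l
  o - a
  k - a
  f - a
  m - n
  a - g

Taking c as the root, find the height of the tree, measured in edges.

3

m sits deepest: c → a → n → m — 3 edges from the root.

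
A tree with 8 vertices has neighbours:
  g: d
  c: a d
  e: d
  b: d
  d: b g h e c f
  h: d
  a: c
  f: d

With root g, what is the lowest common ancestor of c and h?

Path c→root: c d g; path h→root: h d g.
First common node: d.

d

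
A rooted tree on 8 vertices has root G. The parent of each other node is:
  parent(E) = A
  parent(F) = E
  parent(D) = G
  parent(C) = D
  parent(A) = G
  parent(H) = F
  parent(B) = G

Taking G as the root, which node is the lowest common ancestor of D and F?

Ancestors of D (toward the root): D, G.
Ancestors of F: F, E, A, G.
The deepest node appearing in both lists is G.

G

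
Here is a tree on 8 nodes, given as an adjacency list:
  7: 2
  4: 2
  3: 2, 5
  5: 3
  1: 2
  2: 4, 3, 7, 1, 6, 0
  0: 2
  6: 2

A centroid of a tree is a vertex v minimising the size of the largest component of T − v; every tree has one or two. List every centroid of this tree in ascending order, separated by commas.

2

If 2 is removed the pieces have sizes 2, 1, 1, 1, 1, 1, all ≤ ⌊8/2⌋ = 4.
Every other node leaves some component of size > 4, so the centroid is unique.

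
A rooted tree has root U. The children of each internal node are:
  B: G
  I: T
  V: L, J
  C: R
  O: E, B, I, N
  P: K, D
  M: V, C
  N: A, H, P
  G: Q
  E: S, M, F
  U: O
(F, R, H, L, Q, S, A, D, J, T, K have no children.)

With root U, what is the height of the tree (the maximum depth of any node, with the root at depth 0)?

A deepest node is L, reached by U – O – E – M – V – L.
That path has 5 edges, so the height is 5.

5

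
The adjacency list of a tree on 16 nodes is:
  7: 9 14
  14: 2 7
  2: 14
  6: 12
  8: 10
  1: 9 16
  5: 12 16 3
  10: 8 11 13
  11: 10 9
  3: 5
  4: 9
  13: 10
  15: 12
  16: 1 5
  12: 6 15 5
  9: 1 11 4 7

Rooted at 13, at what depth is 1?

4

13–10–11–9–1 — 4 edges.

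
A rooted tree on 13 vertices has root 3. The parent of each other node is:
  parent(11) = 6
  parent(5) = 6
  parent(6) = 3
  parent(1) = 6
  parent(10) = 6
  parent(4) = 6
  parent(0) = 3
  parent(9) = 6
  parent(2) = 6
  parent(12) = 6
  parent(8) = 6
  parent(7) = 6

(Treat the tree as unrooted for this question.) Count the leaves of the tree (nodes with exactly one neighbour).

11

Exactly 11 nodes have a single neighbour: 0, 1, 2, 4, 5, 7, 8, 9, 10, 11, 12.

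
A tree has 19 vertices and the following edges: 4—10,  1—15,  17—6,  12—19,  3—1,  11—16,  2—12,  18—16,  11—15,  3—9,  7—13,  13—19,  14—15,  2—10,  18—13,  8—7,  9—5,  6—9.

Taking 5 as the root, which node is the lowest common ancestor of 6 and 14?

Ancestors of 6 (toward the root): 6, 9, 5.
Ancestors of 14: 14, 15, 1, 3, 9, 5.
The deepest node appearing in both lists is 9.

9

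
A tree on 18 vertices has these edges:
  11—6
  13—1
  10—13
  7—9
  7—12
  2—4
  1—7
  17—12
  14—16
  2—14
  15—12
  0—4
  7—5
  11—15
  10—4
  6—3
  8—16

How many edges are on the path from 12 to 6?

3

12–15–11–6: 3 edges.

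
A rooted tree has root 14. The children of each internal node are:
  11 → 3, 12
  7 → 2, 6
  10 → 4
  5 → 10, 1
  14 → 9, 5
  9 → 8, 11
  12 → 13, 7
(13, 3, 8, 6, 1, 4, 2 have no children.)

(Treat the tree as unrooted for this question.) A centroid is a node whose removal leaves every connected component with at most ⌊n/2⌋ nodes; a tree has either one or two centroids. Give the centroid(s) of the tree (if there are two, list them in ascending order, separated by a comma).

9, 11

If 9 is removed the pieces have sizes 7, 5, 1, all ≤ ⌊14/2⌋ = 7.
11 is adjacent to 9 and is also a centroid (the largest component after removing it is likewise 7).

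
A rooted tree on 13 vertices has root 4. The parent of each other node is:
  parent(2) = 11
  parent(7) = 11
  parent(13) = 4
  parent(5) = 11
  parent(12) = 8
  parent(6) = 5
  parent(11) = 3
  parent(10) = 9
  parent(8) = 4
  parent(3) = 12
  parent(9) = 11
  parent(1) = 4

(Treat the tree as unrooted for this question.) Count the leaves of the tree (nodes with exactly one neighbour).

6

Exactly 6 nodes have a single neighbour: 1, 2, 6, 7, 10, 13.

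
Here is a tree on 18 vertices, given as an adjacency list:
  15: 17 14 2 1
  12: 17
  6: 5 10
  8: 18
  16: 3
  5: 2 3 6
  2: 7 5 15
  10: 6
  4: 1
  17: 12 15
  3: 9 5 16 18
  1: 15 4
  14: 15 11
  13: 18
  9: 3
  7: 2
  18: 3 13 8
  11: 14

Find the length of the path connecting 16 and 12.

6

Walking from 16: 16 - 3 - 5 - 2 - 15 - 17 - 12. Length 6.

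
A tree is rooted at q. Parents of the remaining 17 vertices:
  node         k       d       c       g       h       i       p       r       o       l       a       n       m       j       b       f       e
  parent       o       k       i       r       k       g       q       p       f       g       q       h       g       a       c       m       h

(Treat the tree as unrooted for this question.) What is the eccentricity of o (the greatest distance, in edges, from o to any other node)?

8

Distances from o peak at 8, attained at j.
o–f–m–g–r–p–q–a–j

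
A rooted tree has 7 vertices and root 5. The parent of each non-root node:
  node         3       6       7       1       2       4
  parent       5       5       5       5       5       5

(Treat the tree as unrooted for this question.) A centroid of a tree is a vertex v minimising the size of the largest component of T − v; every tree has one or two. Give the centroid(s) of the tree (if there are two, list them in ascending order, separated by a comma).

If 5 is removed the pieces have sizes 1, 1, 1, 1, 1, 1, all ≤ ⌊7/2⌋ = 3.
No neighbour of 5 does as well, so 5 is the unique centroid.

5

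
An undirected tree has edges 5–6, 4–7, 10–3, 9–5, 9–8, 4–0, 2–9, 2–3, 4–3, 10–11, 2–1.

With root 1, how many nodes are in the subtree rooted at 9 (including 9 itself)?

4

9's subtree: {9, 5, 8, 6}, size 4.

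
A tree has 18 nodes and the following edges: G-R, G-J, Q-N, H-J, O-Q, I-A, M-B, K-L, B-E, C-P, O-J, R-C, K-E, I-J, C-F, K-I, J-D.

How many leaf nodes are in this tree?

8

Degree-1 nodes: A, D, F, H, L, M, N, P — 8 of them.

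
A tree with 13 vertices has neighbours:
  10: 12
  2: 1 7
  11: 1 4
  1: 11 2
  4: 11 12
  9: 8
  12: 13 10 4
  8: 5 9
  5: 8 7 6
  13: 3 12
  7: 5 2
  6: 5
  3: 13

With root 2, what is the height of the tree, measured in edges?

6

The longest root-to-leaf path is 2–1–11–4–12–13–3 (6 edges).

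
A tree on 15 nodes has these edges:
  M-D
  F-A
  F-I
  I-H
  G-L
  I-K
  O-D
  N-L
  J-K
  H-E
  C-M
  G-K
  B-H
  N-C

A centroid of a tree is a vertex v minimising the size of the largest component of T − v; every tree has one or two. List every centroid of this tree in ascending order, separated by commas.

K

If K is removed the pieces have sizes 7, 6, 1, all ≤ ⌊15/2⌋ = 7.
Every other node leaves some component of size > 7, so the centroid is unique.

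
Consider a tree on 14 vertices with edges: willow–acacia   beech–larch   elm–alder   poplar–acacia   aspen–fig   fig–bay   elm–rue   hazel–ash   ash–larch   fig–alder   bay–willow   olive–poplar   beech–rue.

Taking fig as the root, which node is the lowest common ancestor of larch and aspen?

fig

Path larch→root: larch beech rue elm alder fig; path aspen→root: aspen fig.
First common node: fig.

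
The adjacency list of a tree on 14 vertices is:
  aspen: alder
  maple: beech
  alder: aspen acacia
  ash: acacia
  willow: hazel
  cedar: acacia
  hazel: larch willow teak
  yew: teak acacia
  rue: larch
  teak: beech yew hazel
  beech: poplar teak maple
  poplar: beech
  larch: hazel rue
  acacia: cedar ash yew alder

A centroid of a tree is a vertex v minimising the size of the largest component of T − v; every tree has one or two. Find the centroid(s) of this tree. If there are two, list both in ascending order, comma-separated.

If teak is removed the pieces have sizes 6, 4, 3, all ≤ ⌊14/2⌋ = 7.
No neighbour of teak does as well, so teak is the unique centroid.

teak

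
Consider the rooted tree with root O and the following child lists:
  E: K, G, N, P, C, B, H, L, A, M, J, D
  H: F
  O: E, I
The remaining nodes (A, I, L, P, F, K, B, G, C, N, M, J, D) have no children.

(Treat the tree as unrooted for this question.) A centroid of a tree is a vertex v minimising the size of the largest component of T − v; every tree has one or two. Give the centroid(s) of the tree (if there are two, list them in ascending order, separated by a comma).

Removing E splits the tree into components of sizes 2, 2, 1, 1, 1, 1, 1, 1, 1, 1, 1, 1, 1; the largest is 2 ≤ ⌊16/2⌋ = 8.
Every other node leaves some component of size > 8, so the centroid is unique.

E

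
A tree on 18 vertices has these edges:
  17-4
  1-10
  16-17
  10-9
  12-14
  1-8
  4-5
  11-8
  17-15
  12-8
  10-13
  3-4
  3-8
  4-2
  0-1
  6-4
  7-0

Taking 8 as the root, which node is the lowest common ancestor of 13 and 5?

8

13's ancestor chain is 13, 10, 1, 8 and 5's is 5, 4, 3, 8; they first meet at 8.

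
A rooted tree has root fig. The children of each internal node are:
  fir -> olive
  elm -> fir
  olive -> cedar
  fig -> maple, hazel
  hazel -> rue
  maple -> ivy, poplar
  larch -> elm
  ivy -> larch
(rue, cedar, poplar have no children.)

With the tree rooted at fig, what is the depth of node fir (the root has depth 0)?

5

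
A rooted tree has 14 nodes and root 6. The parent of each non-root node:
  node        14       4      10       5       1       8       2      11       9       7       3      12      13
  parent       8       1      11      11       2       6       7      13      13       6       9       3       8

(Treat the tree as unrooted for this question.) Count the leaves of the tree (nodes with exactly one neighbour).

The leaves are 4, 5, 10, 12, 14.
That is 5 leaves.

5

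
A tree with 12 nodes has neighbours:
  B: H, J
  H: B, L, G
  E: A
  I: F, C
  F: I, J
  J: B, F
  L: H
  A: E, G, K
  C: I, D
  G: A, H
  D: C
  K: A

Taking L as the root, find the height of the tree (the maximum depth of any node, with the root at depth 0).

D sits deepest: L–H–B–J–F–I–C–D — 7 edges from the root.

7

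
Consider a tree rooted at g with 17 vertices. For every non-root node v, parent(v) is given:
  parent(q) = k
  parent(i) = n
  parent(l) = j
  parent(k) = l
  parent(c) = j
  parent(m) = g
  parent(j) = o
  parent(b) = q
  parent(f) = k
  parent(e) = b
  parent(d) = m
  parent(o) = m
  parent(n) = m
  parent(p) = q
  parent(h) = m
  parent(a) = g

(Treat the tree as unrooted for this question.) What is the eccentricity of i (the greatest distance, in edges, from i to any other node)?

9

A farthest node from i is e.
The path i-n-m-o-j-l-k-q-b-e has 9 edges.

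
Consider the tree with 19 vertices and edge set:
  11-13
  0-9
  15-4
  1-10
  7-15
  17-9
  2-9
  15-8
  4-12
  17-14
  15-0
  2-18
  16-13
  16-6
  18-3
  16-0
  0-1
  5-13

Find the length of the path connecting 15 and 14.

15 - 0 - 9 - 17 - 14: 4 edges.

4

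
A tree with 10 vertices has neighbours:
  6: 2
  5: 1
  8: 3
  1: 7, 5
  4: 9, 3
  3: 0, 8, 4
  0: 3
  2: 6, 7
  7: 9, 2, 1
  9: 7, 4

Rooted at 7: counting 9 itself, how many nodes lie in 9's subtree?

5

Descendants of 9 (including itself): 9, 4, 3, 8, 0. That's 5.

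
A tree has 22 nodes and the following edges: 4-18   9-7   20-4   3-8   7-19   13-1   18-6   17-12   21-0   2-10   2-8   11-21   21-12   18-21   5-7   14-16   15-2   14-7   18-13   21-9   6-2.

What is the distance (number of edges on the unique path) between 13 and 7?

4

13–18–21–9–7: 4 edges.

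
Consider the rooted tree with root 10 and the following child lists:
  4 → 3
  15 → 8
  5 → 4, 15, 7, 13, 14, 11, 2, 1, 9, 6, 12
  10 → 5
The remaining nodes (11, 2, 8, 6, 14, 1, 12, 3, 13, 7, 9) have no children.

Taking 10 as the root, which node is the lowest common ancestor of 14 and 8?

Path 14→root: 14 5 10; path 8→root: 8 15 5 10.
First common node: 5.

5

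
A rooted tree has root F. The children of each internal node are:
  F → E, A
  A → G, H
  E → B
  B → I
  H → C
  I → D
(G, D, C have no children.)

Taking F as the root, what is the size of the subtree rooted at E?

4

E's subtree: {E, B, I, D}, size 4.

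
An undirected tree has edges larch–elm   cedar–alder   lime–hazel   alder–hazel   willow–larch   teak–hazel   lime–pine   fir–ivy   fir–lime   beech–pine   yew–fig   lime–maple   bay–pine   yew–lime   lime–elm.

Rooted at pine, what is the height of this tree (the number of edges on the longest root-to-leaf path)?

cedar sits deepest: pine – lime – hazel – alder – cedar — 4 edges from the root.

4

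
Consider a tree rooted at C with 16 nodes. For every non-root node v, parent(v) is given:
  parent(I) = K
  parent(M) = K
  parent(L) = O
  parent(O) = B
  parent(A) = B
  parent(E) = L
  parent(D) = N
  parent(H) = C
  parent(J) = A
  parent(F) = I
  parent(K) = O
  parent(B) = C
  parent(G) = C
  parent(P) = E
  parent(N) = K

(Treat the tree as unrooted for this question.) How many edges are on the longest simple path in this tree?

6

BFS from D reaches J last, at distance 6; BFS from J confirms no node is farther.
Path: D – N – K – O – B – A – J.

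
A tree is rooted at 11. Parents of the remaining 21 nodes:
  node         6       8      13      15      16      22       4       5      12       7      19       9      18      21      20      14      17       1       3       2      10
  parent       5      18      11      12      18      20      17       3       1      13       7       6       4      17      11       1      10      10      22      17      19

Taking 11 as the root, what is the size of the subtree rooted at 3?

The subtree rooted at 3 contains: 3, 5, 6, 9 — 4 nodes.

4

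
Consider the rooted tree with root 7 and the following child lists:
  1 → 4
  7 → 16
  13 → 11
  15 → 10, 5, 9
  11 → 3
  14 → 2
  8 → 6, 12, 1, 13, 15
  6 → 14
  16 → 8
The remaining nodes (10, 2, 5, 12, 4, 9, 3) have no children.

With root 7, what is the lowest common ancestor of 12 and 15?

Ancestors of 12 (toward the root): 12, 8, 16, 7.
Ancestors of 15: 15, 8, 16, 7.
The deepest node appearing in both lists is 8.

8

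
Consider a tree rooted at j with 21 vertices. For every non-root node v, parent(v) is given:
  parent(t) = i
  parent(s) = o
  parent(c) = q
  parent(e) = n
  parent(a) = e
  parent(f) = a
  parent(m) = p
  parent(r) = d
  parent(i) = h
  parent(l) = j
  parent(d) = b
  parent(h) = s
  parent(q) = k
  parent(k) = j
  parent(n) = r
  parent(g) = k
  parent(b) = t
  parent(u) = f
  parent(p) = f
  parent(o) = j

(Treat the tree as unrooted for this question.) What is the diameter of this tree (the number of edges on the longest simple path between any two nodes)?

BFS from m reaches c last, at distance 17; BFS from c confirms no node is farther.
Path: m – p – f – a – e – n – r – d – b – t – i – h – s – o – j – k – q – c.

17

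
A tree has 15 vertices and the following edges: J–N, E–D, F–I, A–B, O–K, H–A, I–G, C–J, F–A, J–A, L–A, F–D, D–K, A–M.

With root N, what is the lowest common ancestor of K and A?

K's ancestor chain is K, D, F, A, J, N and A's is A, J, N; they first meet at A.

A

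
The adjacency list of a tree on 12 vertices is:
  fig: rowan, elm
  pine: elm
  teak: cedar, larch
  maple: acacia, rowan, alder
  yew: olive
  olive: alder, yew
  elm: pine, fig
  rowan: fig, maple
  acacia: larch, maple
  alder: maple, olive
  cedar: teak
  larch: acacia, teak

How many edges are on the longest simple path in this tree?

A longest path is pine-elm-fig-rowan-maple-acacia-larch-teak-cedar, with 8 edges.

8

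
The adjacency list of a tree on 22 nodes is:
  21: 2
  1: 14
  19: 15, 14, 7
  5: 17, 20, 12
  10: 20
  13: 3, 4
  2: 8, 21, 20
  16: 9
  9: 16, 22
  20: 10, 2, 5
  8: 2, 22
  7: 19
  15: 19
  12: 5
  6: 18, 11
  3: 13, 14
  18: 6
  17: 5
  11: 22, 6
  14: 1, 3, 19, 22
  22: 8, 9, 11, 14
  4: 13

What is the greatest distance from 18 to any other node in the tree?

A farthest node from 18 is 12 (17 also at distance 8).
The path 18-6-11-22-8-2-20-5-12 has 8 edges.

8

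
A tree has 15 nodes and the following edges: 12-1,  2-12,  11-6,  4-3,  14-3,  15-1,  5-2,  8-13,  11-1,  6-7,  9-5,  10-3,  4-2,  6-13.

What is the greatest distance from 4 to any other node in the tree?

7

A farthest node from 4 is 8.
The path 4-2-12-1-11-6-13-8 has 7 edges.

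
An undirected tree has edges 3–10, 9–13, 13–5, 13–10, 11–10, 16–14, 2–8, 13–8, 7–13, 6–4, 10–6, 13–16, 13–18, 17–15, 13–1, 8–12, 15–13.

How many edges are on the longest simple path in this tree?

5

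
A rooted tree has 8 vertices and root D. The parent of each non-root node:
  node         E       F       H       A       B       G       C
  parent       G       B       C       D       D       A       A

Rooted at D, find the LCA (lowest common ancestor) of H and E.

A

H's ancestor chain is H, C, A, D and E's is E, G, A, D; they first meet at A.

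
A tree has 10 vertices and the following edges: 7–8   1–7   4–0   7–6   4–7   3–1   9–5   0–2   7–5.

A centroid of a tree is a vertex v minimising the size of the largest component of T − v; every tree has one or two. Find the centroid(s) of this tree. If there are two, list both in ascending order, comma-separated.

If 7 is removed the pieces have sizes 3, 2, 2, 1, 1, all ≤ ⌊10/2⌋ = 5.
No neighbour of 7 does as well, so 7 is the unique centroid.

7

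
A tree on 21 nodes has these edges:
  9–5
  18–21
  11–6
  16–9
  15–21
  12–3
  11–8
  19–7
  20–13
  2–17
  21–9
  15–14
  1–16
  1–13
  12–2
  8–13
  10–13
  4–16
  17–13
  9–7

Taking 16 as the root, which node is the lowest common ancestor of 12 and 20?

13

Ancestors of 12 (toward the root): 12, 2, 17, 13, 1, 16.
Ancestors of 20: 20, 13, 1, 16.
The deepest node appearing in both lists is 13.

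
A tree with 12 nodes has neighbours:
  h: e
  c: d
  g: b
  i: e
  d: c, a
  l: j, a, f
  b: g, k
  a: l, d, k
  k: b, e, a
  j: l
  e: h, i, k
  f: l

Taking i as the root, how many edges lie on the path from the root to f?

5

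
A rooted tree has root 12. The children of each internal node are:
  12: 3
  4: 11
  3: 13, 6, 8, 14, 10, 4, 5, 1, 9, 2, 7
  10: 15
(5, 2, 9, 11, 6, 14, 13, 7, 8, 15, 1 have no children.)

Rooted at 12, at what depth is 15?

Path from 12 to 15: 12–3–10–15, which has 3 edges.

3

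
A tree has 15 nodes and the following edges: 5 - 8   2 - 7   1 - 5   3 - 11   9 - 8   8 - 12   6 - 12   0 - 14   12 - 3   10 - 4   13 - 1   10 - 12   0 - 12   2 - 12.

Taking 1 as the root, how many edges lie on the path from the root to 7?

Climbing from 7 to the root: 7–2–12–8–5–1. That's 5 steps.

5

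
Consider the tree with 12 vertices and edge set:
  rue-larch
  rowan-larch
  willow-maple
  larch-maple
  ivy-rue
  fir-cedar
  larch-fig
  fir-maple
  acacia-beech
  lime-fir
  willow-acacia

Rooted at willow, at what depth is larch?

2

Climbing from larch to the root: larch – maple – willow. That's 2 steps.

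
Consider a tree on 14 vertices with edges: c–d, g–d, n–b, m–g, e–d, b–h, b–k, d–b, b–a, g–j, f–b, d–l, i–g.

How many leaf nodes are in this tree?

Degree-1 nodes: a, c, e, f, h, i, j, k, l, m, n — 11 of them.

11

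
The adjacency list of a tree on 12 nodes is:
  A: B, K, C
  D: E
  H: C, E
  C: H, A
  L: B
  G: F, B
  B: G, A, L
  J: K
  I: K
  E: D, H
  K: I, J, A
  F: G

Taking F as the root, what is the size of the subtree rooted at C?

Descendants of C (including itself): C, H, E, D. That's 4.

4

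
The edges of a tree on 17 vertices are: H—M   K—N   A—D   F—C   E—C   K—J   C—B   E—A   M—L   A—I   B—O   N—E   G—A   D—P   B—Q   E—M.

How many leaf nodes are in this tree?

The leaves are F, G, H, I, J, L, O, P, Q.
That is 9 leaves.

9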